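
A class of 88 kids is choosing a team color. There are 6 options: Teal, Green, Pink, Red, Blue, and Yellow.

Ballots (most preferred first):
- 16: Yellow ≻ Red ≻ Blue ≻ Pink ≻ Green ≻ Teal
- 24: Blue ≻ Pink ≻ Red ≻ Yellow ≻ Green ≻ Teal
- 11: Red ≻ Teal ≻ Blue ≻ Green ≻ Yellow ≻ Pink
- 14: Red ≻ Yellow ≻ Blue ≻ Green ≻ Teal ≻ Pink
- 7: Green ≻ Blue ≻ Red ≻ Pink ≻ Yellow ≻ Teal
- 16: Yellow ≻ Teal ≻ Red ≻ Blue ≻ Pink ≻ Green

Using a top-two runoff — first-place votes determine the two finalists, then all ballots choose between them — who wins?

Round 1 first-place votes: Teal 0, Green 7, Pink 0, Red 25, Blue 24, Yellow 32. Yellow and Red advance.
Runoff: Yellow is ranked above Red on 32 ballots, Red above Yellow on 56.

Red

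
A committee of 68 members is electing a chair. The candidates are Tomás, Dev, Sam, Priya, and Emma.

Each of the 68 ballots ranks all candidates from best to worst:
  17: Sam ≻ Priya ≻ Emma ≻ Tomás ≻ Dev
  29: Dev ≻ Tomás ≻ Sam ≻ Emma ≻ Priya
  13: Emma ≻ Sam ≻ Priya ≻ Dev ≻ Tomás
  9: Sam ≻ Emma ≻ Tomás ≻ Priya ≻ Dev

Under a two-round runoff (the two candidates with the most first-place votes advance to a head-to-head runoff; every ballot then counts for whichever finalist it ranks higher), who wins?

Sam

Round 1 first-place votes: Tomás 0, Dev 29, Sam 26, Priya 0, Emma 13. Dev and Sam advance.
Runoff: Dev is ranked above Sam on 29 ballots, Sam above Dev on 39.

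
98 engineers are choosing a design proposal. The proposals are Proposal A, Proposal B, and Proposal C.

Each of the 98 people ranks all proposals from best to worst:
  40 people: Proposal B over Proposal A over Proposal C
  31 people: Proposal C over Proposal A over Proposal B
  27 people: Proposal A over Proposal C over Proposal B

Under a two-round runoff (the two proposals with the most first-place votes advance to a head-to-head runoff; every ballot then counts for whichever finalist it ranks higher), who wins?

Round 1 first-place votes: Proposal A 27, Proposal B 40, Proposal C 31. Proposal B and Proposal C advance.
Runoff: Proposal B is ranked above Proposal C on 40 ballots, Proposal C above Proposal B on 58.

Proposal C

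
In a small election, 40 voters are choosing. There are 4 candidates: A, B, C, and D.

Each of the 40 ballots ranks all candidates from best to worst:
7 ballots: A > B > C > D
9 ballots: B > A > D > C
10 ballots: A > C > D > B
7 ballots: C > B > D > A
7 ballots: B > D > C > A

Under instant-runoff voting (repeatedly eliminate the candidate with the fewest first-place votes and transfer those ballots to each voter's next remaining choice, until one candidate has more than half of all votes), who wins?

Round 1: A 17, B 16, C 7, D 0. D eliminated.
Round 2: A 17, B 16, C 7. C eliminated.
Round 3: A 17, B 23. B has a majority (≥21).

B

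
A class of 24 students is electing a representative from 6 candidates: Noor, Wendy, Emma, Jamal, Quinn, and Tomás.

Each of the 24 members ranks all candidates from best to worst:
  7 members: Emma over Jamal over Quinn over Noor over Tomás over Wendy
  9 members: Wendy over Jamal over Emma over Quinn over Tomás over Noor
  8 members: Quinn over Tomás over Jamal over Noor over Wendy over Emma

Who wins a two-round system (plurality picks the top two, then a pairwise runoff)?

Quinn

Round 1 first-place votes: Noor 0, Wendy 9, Emma 7, Jamal 0, Quinn 8, Tomás 0. Wendy and Quinn advance.
Runoff: Wendy is ranked above Quinn on 9 ballots, Quinn above Wendy on 15.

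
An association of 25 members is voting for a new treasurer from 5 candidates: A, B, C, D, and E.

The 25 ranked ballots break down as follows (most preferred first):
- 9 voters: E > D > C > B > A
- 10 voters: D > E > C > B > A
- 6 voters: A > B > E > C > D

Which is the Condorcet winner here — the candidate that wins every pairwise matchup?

E vs A: 19–6
E vs B: 19–6
E vs C: 25–0
E vs D: 15–10
E beats every other candidate.

E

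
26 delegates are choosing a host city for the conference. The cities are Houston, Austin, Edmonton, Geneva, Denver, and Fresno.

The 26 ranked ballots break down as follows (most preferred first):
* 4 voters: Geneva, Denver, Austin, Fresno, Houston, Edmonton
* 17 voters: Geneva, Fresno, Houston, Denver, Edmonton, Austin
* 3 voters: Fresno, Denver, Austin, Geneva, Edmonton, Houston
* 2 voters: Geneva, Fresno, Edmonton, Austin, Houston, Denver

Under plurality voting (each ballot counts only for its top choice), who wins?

First-place votes: Houston 0, Austin 0, Edmonton 0, Geneva 23, Denver 0, Fresno 3.

Geneva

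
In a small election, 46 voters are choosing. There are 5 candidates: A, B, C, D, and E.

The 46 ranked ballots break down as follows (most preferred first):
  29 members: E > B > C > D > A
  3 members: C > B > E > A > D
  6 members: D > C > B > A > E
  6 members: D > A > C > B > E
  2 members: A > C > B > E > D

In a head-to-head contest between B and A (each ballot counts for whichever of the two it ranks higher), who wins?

B

B is ranked above A on 38 ballots; A above B on 8.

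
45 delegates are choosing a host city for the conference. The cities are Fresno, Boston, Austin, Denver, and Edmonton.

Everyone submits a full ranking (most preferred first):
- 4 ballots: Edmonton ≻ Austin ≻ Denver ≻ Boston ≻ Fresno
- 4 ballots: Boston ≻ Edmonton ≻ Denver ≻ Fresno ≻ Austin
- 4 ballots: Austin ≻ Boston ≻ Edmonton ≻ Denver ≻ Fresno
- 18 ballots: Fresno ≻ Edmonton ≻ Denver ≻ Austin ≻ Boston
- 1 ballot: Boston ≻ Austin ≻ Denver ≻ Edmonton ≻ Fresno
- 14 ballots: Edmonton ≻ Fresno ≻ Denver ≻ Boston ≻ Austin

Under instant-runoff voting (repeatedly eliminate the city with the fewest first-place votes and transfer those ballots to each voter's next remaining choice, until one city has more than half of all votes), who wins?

Edmonton

Round 1: Fresno 18, Boston 5, Austin 4, Denver 0, Edmonton 18. Denver eliminated.
Round 2: Fresno 18, Boston 5, Austin 4, Edmonton 18. Austin eliminated.
Round 3: Fresno 18, Boston 9, Edmonton 18. Boston eliminated.
Round 4: Fresno 18, Edmonton 27. Edmonton has a majority (≥23).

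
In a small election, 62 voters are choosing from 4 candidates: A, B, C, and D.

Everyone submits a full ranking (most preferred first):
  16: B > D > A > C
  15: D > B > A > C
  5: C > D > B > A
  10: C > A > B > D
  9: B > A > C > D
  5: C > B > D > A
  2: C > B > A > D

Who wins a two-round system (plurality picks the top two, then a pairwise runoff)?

Round 1 first-place votes: A 0, B 25, C 22, D 15. B and C advance.
Runoff: B is ranked above C on 40 ballots, C above B on 22.

B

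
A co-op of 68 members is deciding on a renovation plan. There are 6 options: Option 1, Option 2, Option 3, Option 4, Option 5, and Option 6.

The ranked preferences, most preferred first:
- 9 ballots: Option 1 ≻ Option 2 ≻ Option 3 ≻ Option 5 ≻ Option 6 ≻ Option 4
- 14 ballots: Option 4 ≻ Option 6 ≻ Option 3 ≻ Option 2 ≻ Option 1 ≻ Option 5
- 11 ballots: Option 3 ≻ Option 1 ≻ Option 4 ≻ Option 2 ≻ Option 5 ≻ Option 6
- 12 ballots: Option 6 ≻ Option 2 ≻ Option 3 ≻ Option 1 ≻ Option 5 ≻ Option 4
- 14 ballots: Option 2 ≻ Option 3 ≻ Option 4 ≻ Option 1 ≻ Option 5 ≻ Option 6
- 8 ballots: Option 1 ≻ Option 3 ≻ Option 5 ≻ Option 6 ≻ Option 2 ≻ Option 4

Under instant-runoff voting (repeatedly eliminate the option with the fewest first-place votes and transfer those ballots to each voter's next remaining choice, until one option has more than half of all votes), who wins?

Option 2

Round 1: Option 1 17, Option 2 14, Option 3 11, Option 4 14, Option 5 0, Option 6 12. Option 5 eliminated.
Round 2: Option 1 17, Option 2 14, Option 3 11, Option 4 14, Option 6 12. Option 3 eliminated.
Round 3: Option 1 28, Option 2 14, Option 4 14, Option 6 12. Option 6 eliminated.
Round 4: Option 1 28, Option 2 26, Option 4 14. Option 4 eliminated.
Round 5: Option 1 28, Option 2 40. Option 2 has a majority (≥35).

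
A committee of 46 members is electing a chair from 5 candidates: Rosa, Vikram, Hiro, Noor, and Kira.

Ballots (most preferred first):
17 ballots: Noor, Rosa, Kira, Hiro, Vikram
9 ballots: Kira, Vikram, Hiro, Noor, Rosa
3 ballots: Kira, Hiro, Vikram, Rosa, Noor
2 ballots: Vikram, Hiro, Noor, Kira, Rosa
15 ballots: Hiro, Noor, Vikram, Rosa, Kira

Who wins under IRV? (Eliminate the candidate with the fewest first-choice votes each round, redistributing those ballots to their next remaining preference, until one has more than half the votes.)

Hiro

Round 1: Rosa 0, Vikram 2, Hiro 15, Noor 17, Kira 12. Rosa eliminated.
Round 2: Vikram 2, Hiro 15, Noor 17, Kira 12. Vikram eliminated.
Round 3: Hiro 17, Noor 17, Kira 12. Kira eliminated.
Round 4: Hiro 29, Noor 17. Hiro has a majority (≥24).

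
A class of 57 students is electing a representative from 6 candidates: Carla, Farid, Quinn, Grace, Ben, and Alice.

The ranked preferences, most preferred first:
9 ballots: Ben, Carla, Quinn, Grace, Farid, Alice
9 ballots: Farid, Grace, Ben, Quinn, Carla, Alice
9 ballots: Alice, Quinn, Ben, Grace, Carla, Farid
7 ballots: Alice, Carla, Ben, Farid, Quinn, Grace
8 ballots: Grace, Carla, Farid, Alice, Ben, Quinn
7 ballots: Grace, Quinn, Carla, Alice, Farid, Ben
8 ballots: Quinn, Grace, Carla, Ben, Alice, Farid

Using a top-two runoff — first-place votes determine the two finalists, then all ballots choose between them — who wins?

Round 1 first-place votes: Carla 0, Farid 9, Quinn 8, Grace 15, Ben 9, Alice 16. Alice and Grace advance.
Runoff: Alice is ranked above Grace on 16 ballots, Grace above Alice on 41.

Grace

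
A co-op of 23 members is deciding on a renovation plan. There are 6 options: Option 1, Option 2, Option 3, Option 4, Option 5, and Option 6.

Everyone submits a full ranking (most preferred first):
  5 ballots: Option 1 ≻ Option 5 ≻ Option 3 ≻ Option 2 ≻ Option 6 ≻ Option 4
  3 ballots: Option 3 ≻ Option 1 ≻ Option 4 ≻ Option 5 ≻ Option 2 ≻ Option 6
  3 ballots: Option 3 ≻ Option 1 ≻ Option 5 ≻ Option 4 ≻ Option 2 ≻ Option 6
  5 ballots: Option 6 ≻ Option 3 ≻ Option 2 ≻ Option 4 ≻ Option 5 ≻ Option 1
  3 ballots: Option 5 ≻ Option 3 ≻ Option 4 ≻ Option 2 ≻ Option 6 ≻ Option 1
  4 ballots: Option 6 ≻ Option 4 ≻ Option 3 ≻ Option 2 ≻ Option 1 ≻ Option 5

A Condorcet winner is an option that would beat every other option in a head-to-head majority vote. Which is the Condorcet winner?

Option 3 vs Option 1: 18–5
Option 3 vs Option 2: 23–0
Option 3 vs Option 4: 19–4
Option 3 vs Option 5: 15–8
Option 3 vs Option 6: 14–9
Option 3 beats every other option.

Option 3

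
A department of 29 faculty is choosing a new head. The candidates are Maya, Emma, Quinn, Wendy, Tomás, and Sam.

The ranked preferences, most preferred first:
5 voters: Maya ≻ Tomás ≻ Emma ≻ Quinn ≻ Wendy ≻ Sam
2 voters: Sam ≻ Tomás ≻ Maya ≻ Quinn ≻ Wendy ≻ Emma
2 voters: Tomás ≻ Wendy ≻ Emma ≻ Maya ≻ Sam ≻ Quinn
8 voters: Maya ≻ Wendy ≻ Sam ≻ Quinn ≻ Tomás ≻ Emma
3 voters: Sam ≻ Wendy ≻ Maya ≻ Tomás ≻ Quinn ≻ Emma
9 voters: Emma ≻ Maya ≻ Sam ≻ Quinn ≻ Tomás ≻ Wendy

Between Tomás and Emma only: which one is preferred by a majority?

Tomás

Tomás is ranked above Emma on 20 ballots; Emma above Tomás on 9.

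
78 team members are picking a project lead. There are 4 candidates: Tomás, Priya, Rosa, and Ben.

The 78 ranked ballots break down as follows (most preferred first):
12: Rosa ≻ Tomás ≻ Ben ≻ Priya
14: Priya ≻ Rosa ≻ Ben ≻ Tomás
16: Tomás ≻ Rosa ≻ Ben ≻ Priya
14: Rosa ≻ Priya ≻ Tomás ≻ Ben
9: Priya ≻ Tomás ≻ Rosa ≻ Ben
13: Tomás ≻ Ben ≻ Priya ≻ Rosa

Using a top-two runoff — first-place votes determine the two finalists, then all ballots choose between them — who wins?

Rosa

Round 1 first-place votes: Tomás 29, Priya 23, Rosa 26, Ben 0. Tomás and Rosa advance.
Runoff: Tomás is ranked above Rosa on 38 ballots, Rosa above Tomás on 40.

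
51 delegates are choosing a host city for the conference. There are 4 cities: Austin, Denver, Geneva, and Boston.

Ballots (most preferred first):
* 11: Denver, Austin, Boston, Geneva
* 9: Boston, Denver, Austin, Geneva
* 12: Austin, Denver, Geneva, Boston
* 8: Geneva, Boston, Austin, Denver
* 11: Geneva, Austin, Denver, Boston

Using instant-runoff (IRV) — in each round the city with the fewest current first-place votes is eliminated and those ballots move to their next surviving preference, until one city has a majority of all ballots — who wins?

Denver

Round 1: Austin 12, Denver 11, Geneva 19, Boston 9. Boston eliminated.
Round 2: Austin 12, Denver 20, Geneva 19. Austin eliminated.
Round 3: Denver 32, Geneva 19. Denver has a majority (≥26).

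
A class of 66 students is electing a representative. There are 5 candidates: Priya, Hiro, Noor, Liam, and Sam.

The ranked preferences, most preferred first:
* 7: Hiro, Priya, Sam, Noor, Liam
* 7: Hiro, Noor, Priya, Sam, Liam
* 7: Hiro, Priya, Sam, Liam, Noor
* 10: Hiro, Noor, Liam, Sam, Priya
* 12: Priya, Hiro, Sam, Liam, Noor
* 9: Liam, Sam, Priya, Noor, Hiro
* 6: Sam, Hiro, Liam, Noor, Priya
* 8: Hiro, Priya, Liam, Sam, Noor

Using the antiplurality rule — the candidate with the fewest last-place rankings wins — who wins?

Sam

Last-place votes: Priya 16, Hiro 9, Noor 27, Liam 14, Sam 0.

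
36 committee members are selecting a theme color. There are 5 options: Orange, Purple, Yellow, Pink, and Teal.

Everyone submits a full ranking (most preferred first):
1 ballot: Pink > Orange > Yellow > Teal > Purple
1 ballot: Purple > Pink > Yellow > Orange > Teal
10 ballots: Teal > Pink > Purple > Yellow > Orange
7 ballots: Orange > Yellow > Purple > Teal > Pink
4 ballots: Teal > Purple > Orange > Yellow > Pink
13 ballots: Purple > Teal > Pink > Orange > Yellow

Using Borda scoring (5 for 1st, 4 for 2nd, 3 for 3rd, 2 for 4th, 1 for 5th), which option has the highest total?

Orange: 1×4 + 1×2 + 10×1 + 7×5 + 4×3 + 13×2 = 89
Purple: 1×1 + 1×5 + 10×3 + 7×3 + 4×4 + 13×5 = 138
Yellow: 1×3 + 1×3 + 10×2 + 7×4 + 4×2 + 13×1 = 75
Pink: 1×5 + 1×4 + 10×4 + 7×1 + 4×1 + 13×3 = 99
Teal: 1×2 + 1×1 + 10×5 + 7×2 + 4×5 + 13×4 = 139

Teal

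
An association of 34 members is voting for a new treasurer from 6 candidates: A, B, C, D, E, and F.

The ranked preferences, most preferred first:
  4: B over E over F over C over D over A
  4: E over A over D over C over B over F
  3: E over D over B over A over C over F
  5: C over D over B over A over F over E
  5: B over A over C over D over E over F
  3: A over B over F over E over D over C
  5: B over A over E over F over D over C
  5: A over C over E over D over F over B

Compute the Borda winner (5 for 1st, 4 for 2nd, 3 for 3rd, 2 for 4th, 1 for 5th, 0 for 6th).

A: 4×0 + 4×4 + 3×2 + 5×2 + 5×4 + 3×5 + 5×4 + 5×5 = 112
B: 4×5 + 4×1 + 3×3 + 5×3 + 5×5 + 3×4 + 5×5 + 5×0 = 110
C: 4×2 + 4×2 + 3×1 + 5×5 + 5×3 + 3×0 + 5×0 + 5×4 = 79
D: 4×1 + 4×3 + 3×4 + 5×4 + 5×2 + 3×1 + 5×1 + 5×2 = 76
E: 4×4 + 4×5 + 3×5 + 5×0 + 5×1 + 3×2 + 5×3 + 5×3 = 92
F: 4×3 + 4×0 + 3×0 + 5×1 + 5×0 + 3×3 + 5×2 + 5×1 = 41

A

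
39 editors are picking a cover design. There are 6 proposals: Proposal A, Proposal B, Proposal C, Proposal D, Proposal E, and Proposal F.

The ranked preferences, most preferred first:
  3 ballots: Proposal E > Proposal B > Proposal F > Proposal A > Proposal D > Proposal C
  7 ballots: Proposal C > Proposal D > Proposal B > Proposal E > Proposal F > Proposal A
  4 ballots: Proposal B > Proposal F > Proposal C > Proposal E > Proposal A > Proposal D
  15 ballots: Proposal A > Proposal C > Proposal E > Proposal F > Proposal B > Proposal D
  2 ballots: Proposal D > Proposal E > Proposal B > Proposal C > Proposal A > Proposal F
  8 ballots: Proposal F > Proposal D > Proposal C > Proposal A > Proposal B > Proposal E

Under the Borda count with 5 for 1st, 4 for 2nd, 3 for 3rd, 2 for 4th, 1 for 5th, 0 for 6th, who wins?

Proposal A: 3×2 + 7×0 + 4×1 + 15×5 + 2×1 + 8×2 = 103
Proposal B: 3×4 + 7×3 + 4×5 + 15×1 + 2×3 + 8×1 = 82
Proposal C: 3×0 + 7×5 + 4×3 + 15×4 + 2×2 + 8×3 = 135
Proposal D: 3×1 + 7×4 + 4×0 + 15×0 + 2×5 + 8×4 = 73
Proposal E: 3×5 + 7×2 + 4×2 + 15×3 + 2×4 + 8×0 = 90
Proposal F: 3×3 + 7×1 + 4×4 + 15×2 + 2×0 + 8×5 = 102

Proposal C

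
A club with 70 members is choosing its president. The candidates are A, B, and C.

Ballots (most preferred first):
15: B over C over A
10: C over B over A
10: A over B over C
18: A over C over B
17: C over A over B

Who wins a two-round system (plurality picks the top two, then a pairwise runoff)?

C

Round 1 first-place votes: A 28, B 15, C 27. A and C advance.
Runoff: A is ranked above C on 28 ballots, C above A on 42.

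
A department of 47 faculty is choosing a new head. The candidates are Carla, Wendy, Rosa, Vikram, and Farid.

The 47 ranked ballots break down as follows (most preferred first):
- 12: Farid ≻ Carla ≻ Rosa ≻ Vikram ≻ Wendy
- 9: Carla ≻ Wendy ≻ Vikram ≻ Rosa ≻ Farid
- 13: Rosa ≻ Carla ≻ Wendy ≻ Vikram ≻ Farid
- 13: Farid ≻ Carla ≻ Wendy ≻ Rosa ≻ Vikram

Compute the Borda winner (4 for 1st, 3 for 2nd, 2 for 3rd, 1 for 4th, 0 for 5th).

Carla

Carla: 12×3 + 9×4 + 13×3 + 13×3 = 150
Wendy: 12×0 + 9×3 + 13×2 + 13×2 = 79
Rosa: 12×2 + 9×1 + 13×4 + 13×1 = 98
Vikram: 12×1 + 9×2 + 13×1 + 13×0 = 43
Farid: 12×4 + 9×0 + 13×0 + 13×4 = 100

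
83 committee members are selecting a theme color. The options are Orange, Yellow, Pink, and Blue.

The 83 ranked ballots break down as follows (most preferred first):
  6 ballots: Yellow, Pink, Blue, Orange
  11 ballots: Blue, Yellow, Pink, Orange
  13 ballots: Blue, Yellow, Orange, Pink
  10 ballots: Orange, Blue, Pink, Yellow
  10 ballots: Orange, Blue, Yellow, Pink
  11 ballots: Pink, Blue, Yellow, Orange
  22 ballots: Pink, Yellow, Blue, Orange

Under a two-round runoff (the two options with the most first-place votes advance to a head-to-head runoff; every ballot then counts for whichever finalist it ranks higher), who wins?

Blue

Round 1 first-place votes: Orange 20, Yellow 6, Pink 33, Blue 24. Pink and Blue advance.
Runoff: Pink is ranked above Blue on 39 ballots, Blue above Pink on 44.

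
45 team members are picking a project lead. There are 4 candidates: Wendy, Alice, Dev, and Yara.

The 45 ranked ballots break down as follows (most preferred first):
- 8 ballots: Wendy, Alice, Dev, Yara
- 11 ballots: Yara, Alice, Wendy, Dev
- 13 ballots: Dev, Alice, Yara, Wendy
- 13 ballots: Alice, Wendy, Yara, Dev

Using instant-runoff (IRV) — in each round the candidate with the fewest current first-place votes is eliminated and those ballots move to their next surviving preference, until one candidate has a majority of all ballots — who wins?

Alice

Round 1: Wendy 8, Alice 13, Dev 13, Yara 11. Wendy eliminated.
Round 2: Alice 21, Dev 13, Yara 11. Yara eliminated.
Round 3: Alice 32, Dev 13. Alice has a majority (≥23).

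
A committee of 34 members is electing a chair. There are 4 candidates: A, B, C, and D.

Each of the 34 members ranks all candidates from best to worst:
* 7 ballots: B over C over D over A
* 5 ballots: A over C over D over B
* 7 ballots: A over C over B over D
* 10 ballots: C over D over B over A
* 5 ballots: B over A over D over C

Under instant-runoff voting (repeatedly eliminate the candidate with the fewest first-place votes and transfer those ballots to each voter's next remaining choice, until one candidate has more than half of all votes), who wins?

B

Round 1: A 12, B 12, C 10, D 0. D eliminated.
Round 2: A 12, B 12, C 10. C eliminated.
Round 3: A 12, B 22. B has a majority (≥18).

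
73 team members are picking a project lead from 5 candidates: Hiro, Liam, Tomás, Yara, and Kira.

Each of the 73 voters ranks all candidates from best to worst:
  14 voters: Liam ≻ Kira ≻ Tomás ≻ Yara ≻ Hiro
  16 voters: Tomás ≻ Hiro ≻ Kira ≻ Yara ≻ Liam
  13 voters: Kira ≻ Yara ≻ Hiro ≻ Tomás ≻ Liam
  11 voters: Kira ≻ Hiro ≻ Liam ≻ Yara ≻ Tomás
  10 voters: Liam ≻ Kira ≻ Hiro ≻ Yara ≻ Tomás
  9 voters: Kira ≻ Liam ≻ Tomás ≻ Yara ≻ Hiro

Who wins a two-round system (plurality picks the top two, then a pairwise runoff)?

Round 1 first-place votes: Hiro 0, Liam 24, Tomás 16, Yara 0, Kira 33. Kira and Liam advance.
Runoff: Kira is ranked above Liam on 49 ballots, Liam above Kira on 24.

Kira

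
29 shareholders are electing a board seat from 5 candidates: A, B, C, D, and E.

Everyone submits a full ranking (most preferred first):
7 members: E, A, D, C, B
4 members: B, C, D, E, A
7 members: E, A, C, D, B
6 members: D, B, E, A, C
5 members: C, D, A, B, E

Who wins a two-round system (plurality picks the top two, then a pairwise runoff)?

Round 1 first-place votes: A 0, B 4, C 5, D 6, E 14. E and D advance.
Runoff: E is ranked above D on 14 ballots, D above E on 15.

D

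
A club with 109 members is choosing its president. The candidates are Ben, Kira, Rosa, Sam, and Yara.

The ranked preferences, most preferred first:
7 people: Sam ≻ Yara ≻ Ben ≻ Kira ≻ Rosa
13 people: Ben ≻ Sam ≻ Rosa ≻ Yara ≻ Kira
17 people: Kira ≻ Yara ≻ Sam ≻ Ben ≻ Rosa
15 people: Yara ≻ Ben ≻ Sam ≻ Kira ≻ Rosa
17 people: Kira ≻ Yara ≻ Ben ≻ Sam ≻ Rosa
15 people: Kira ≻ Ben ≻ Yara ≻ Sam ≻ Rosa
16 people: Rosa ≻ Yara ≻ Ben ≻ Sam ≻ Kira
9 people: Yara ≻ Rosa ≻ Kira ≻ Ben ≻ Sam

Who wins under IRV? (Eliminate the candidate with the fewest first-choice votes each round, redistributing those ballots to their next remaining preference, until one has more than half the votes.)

Round 1: Ben 13, Kira 49, Rosa 16, Sam 7, Yara 24. Sam eliminated.
Round 2: Ben 13, Kira 49, Rosa 16, Yara 31. Ben eliminated.
Round 3: Kira 49, Rosa 29, Yara 31. Rosa eliminated.
Round 4: Kira 49, Yara 60. Yara has a majority (≥55).

Yara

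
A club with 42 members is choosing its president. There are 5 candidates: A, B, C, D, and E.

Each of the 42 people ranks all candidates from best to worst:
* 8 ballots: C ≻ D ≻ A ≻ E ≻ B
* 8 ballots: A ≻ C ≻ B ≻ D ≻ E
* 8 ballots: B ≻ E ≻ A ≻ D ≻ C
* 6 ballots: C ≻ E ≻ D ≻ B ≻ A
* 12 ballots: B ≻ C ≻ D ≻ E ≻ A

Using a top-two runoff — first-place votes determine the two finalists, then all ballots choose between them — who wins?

Round 1 first-place votes: A 8, B 20, C 14, D 0, E 0. B and C advance.
Runoff: B is ranked above C on 20 ballots, C above B on 22.

C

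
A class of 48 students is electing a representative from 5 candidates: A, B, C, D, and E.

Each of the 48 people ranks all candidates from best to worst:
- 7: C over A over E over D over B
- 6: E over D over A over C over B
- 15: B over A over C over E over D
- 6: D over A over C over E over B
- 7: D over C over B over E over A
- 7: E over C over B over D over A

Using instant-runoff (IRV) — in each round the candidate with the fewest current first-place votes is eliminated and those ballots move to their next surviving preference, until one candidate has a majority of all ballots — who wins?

Round 1: A 0, B 15, C 7, D 13, E 13. A eliminated.
Round 2: B 15, C 7, D 13, E 13. C eliminated.
Round 3: B 15, D 13, E 20. D eliminated.
Round 4: B 22, E 26. E has a majority (≥25).

E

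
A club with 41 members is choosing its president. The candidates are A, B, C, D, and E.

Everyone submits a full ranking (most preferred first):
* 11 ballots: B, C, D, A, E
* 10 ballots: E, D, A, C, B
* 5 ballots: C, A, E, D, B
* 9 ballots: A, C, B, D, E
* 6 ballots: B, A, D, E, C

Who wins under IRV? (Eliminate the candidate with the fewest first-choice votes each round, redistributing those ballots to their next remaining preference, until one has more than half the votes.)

A

Round 1: A 9, B 17, C 5, D 0, E 10. D eliminated.
Round 2: A 9, B 17, C 5, E 10. C eliminated.
Round 3: A 14, B 17, E 10. E eliminated.
Round 4: A 24, B 17. A has a majority (≥21).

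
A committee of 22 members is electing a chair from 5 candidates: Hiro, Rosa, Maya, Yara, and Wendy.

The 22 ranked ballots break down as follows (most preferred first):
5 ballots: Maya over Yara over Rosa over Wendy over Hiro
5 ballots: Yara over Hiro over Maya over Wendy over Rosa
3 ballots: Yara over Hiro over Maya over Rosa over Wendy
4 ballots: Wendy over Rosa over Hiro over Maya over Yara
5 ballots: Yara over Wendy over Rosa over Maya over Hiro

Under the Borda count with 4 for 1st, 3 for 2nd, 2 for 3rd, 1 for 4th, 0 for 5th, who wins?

Hiro: 5×0 + 5×3 + 3×3 + 4×2 + 5×0 = 32
Rosa: 5×2 + 5×0 + 3×1 + 4×3 + 5×2 = 35
Maya: 5×4 + 5×2 + 3×2 + 4×1 + 5×1 = 45
Yara: 5×3 + 5×4 + 3×4 + 4×0 + 5×4 = 67
Wendy: 5×1 + 5×1 + 3×0 + 4×4 + 5×3 = 41

Yara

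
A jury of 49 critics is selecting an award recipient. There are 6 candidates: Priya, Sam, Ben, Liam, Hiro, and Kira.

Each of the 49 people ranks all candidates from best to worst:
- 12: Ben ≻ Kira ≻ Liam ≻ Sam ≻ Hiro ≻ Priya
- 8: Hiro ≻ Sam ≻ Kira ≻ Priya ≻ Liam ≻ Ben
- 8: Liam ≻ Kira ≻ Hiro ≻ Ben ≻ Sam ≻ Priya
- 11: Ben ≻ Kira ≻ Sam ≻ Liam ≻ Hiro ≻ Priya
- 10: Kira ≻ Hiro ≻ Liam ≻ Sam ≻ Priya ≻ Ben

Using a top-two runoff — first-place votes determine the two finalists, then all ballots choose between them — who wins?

Kira

Round 1 first-place votes: Priya 0, Sam 0, Ben 23, Liam 8, Hiro 8, Kira 10. Ben and Kira advance.
Runoff: Ben is ranked above Kira on 23 ballots, Kira above Ben on 26.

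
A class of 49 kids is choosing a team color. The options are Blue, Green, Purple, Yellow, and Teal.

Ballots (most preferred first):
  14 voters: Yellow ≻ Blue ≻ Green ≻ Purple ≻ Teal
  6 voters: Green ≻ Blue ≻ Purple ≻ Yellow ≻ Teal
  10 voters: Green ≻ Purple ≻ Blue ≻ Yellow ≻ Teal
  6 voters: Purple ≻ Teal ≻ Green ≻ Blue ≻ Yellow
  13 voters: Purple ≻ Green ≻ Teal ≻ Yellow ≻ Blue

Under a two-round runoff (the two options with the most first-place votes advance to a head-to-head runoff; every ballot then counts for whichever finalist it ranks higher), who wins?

Round 1 first-place votes: Blue 0, Green 16, Purple 19, Yellow 14, Teal 0. Purple and Green advance.
Runoff: Purple is ranked above Green on 19 ballots, Green above Purple on 30.

Green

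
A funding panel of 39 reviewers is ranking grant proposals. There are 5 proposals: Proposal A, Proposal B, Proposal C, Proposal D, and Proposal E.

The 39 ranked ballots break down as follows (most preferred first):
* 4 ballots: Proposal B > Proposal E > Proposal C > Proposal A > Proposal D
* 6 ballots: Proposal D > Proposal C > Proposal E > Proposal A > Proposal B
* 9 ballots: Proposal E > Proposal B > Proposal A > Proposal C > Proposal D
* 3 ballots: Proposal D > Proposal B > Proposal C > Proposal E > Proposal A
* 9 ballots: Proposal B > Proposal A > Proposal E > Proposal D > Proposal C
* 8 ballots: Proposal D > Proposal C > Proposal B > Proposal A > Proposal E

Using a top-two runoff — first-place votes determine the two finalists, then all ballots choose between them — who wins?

Proposal B

Round 1 first-place votes: Proposal A 0, Proposal B 13, Proposal C 0, Proposal D 17, Proposal E 9. Proposal D and Proposal B advance.
Runoff: Proposal D is ranked above Proposal B on 17 ballots, Proposal B above Proposal D on 22.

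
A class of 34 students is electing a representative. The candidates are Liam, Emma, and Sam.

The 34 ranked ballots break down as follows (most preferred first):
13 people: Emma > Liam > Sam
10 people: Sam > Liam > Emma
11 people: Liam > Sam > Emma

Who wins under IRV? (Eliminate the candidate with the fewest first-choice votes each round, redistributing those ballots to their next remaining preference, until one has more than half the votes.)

Liam

Round 1: Liam 11, Emma 13, Sam 10. Sam eliminated.
Round 2: Liam 21, Emma 13. Liam has a majority (≥18).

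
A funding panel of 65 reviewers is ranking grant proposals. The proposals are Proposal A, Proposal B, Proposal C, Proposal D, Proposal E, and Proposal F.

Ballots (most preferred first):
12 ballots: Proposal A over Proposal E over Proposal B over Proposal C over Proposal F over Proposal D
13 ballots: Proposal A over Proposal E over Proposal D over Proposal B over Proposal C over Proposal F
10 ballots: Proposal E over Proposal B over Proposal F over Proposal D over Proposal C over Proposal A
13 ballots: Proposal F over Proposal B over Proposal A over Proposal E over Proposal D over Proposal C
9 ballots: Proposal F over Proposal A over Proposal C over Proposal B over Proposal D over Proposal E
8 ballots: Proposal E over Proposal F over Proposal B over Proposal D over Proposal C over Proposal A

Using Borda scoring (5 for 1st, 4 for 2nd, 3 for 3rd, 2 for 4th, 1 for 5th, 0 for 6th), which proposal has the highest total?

Proposal A: 12×5 + 13×5 + 10×0 + 13×3 + 9×4 + 8×0 = 200
Proposal B: 12×3 + 13×2 + 10×4 + 13×4 + 9×2 + 8×3 = 196
Proposal C: 12×2 + 13×1 + 10×1 + 13×0 + 9×3 + 8×1 = 82
Proposal D: 12×0 + 13×3 + 10×2 + 13×1 + 9×1 + 8×2 = 97
Proposal E: 12×4 + 13×4 + 10×5 + 13×2 + 9×0 + 8×5 = 216
Proposal F: 12×1 + 13×0 + 10×3 + 13×5 + 9×5 + 8×4 = 184

Proposal E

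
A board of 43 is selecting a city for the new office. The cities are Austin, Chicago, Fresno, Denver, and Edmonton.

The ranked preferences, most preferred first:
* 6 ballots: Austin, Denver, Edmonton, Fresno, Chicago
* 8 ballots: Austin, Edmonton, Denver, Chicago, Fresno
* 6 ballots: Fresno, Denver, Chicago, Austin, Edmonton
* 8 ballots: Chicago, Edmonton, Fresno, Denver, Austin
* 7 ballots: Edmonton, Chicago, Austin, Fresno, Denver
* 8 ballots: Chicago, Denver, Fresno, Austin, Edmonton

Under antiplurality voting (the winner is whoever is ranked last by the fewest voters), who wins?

Chicago

Last-place votes: Austin 8, Chicago 6, Fresno 8, Denver 7, Edmonton 14.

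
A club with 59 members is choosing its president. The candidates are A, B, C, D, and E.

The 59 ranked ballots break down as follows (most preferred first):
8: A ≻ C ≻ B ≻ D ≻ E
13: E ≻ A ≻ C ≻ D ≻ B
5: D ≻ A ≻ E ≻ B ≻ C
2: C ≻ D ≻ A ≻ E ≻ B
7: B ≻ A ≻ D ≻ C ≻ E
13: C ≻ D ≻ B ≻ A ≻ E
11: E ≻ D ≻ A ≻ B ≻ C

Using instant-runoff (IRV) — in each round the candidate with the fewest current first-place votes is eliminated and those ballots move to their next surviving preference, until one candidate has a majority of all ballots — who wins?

A

Round 1: A 8, B 7, C 15, D 5, E 24. D eliminated.
Round 2: A 13, B 7, C 15, E 24. B eliminated.
Round 3: A 20, C 15, E 24. C eliminated.
Round 4: A 35, E 24. A has a majority (≥30).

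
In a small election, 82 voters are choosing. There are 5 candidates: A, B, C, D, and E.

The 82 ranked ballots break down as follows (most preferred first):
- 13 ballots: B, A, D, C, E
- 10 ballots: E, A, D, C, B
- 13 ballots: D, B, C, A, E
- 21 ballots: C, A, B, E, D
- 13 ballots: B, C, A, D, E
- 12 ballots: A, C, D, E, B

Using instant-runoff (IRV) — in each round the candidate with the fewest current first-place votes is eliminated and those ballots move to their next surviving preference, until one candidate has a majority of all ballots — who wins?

A

Round 1: A 12, B 26, C 21, D 13, E 10. E eliminated.
Round 2: A 22, B 26, C 21, D 13. D eliminated.
Round 3: A 22, B 39, C 21. C eliminated.
Round 4: A 43, B 39. A has a majority (≥42).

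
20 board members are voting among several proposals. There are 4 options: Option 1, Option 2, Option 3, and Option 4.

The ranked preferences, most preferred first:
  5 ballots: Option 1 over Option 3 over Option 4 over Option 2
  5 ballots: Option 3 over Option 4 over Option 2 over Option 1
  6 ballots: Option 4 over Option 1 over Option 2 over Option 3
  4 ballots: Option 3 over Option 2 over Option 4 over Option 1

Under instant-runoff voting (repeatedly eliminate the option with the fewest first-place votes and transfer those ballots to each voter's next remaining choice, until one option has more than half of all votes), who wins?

Round 1: Option 1 5, Option 2 0, Option 3 9, Option 4 6. Option 2 eliminated.
Round 2: Option 1 5, Option 3 9, Option 4 6. Option 1 eliminated.
Round 3: Option 3 14, Option 4 6. Option 3 has a majority (≥11).

Option 3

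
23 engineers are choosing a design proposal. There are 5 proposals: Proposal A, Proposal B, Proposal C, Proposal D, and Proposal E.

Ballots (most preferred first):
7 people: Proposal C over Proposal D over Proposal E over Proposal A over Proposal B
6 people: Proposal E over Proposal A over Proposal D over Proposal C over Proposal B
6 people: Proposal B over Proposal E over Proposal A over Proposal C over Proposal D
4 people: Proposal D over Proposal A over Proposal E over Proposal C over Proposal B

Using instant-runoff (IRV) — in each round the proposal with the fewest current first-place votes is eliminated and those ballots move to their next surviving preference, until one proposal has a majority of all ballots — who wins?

Proposal E

Round 1: Proposal A 0, Proposal B 6, Proposal C 7, Proposal D 4, Proposal E 6. Proposal A eliminated.
Round 2: Proposal B 6, Proposal C 7, Proposal D 4, Proposal E 6. Proposal D eliminated.
Round 3: Proposal B 6, Proposal C 7, Proposal E 10. Proposal B eliminated.
Round 4: Proposal C 7, Proposal E 16. Proposal E has a majority (≥12).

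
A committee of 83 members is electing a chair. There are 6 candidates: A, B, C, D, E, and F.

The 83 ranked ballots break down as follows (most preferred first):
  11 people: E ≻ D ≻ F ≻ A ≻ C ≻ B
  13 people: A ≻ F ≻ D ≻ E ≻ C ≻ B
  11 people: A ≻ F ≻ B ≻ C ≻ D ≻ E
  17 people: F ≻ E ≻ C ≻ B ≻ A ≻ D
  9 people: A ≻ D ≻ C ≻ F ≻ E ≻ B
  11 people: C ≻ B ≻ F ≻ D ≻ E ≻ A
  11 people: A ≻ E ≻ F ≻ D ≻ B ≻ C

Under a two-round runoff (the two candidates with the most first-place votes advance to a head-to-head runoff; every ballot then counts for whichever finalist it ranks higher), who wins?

A

Round 1 first-place votes: A 44, B 0, C 11, D 0, E 11, F 17. A and F advance.
Runoff: A is ranked above F on 44 ballots, F above A on 39.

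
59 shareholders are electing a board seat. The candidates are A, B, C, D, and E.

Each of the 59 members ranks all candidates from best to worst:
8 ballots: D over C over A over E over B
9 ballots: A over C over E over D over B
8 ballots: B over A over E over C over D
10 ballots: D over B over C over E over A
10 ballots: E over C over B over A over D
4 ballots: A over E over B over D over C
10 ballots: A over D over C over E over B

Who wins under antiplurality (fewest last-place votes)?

E

Last-place votes: A 10, B 27, C 4, D 18, E 0.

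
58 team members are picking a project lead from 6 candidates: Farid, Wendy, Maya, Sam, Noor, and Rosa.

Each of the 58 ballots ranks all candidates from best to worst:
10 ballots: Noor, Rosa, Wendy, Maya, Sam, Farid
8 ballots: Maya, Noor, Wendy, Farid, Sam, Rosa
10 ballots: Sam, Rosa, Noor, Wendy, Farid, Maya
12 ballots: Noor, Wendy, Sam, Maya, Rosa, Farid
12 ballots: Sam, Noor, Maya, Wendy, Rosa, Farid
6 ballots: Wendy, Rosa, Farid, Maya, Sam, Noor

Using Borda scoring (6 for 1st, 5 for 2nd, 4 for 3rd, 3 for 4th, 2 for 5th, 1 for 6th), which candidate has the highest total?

Farid: 10×1 + 8×3 + 10×2 + 12×1 + 12×1 + 6×4 = 102
Wendy: 10×4 + 8×4 + 10×3 + 12×5 + 12×3 + 6×6 = 234
Maya: 10×3 + 8×6 + 10×1 + 12×3 + 12×4 + 6×3 = 190
Sam: 10×2 + 8×2 + 10×6 + 12×4 + 12×6 + 6×2 = 228
Noor: 10×6 + 8×5 + 10×4 + 12×6 + 12×5 + 6×1 = 278
Rosa: 10×5 + 8×1 + 10×5 + 12×2 + 12×2 + 6×5 = 186

Noor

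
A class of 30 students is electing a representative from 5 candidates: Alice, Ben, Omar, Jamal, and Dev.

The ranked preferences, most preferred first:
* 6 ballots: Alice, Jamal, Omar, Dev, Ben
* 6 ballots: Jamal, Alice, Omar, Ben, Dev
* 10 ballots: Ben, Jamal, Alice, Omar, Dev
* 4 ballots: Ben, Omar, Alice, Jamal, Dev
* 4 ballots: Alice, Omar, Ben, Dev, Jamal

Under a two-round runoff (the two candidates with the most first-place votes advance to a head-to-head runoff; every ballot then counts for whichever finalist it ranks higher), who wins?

Round 1 first-place votes: Alice 10, Ben 14, Omar 0, Jamal 6, Dev 0. Ben and Alice advance.
Runoff: Ben is ranked above Alice on 14 ballots, Alice above Ben on 16.

Alice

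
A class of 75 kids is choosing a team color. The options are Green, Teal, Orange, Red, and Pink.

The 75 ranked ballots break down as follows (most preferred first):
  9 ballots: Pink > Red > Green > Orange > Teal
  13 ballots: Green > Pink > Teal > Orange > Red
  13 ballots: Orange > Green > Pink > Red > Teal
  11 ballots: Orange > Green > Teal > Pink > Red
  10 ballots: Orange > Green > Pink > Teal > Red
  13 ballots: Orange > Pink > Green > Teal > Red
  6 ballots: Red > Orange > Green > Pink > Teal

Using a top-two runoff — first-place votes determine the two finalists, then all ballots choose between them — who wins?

Round 1 first-place votes: Green 13, Teal 0, Orange 47, Red 6, Pink 9. Orange and Green advance.
Runoff: Orange is ranked above Green on 53 ballots, Green above Orange on 22.

Orange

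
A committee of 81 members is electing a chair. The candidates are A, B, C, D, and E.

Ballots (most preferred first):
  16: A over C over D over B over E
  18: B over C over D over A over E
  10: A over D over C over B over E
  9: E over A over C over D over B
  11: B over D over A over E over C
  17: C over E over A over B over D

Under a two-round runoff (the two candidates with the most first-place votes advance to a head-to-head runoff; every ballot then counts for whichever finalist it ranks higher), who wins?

Round 1 first-place votes: A 26, B 29, C 17, D 0, E 9. B and A advance.
Runoff: B is ranked above A on 29 ballots, A above B on 52.

A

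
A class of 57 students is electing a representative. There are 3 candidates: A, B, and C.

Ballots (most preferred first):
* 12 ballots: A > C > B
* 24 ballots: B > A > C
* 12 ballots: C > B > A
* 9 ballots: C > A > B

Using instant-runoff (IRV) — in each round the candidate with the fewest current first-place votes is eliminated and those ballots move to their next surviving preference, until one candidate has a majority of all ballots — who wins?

Round 1: A 12, B 24, C 21. A eliminated.
Round 2: B 24, C 33. C has a majority (≥29).

C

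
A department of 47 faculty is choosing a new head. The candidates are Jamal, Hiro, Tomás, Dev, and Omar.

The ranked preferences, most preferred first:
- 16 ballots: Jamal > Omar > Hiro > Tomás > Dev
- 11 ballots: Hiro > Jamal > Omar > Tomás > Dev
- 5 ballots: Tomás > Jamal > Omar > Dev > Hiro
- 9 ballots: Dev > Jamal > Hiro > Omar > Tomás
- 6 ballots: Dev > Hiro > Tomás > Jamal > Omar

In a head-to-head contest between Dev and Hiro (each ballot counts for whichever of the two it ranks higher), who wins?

Hiro

Dev is ranked above Hiro on 20 ballots; Hiro above Dev on 27.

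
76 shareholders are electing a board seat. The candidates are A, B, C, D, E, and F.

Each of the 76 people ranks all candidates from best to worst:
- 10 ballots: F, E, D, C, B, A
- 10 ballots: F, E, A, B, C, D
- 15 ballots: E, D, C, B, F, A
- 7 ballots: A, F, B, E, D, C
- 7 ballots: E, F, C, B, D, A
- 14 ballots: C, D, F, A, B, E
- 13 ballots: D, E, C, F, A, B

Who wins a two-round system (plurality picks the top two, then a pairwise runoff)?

Round 1 first-place votes: A 7, B 0, C 14, D 13, E 22, F 20. E and F advance.
Runoff: E is ranked above F on 35 ballots, F above E on 41.

F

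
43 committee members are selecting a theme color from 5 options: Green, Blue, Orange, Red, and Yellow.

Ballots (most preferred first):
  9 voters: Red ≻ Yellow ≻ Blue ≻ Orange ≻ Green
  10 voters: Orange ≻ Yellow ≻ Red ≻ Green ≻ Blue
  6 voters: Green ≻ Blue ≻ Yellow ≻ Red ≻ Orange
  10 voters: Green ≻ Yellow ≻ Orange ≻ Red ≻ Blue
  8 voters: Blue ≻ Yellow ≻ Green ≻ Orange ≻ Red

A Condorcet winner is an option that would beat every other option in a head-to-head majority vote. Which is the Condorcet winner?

Yellow vs Green: 27–16
Yellow vs Blue: 29–14
Yellow vs Orange: 33–10
Yellow vs Red: 34–9
Yellow beats every other option.

Yellow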